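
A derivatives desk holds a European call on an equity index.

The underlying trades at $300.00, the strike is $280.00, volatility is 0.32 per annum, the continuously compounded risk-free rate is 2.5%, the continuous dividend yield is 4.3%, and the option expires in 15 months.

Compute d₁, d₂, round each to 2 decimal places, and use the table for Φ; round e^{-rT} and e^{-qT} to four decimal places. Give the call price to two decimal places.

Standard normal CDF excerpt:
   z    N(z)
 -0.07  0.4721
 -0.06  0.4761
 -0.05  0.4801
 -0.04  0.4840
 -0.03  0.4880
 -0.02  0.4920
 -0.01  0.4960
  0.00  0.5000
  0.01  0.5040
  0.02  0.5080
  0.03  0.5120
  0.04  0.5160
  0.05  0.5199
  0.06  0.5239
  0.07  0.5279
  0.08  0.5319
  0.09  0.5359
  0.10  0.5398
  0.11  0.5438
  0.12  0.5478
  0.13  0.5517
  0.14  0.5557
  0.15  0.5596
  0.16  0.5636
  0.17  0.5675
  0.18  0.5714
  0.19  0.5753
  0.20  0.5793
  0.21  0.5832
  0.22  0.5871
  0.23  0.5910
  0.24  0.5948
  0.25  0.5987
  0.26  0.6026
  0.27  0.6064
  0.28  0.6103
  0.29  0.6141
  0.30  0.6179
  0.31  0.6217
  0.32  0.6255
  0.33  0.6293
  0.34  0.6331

σ√T = 0.32·√1.25 = 0.3578
d₁ = [ln(300/280) + (0.025 − 0.043 + 0.32²/2)·1.25] / 0.3578 = [0.0690 + 0.0415] / 0.3578 = 0.3088 → 0.31
d₂ = d₁ − σ√T = 0.3088 − 0.3578 = -0.0489 → -0.05
e^(−qT) = e^(−0.043·1.25) = 0.9477;  e^(−rT) = e^(−0.025·1.25) = 0.9692
N(d₁) = N(0.31) = 0.6217;  N(d₂) = N(-0.05) = 0.4801
C = 300·0.9477·0.6217 − 280·0.9692·0.4801 = 176.7555 − 130.2876 = 46.4679

$46.47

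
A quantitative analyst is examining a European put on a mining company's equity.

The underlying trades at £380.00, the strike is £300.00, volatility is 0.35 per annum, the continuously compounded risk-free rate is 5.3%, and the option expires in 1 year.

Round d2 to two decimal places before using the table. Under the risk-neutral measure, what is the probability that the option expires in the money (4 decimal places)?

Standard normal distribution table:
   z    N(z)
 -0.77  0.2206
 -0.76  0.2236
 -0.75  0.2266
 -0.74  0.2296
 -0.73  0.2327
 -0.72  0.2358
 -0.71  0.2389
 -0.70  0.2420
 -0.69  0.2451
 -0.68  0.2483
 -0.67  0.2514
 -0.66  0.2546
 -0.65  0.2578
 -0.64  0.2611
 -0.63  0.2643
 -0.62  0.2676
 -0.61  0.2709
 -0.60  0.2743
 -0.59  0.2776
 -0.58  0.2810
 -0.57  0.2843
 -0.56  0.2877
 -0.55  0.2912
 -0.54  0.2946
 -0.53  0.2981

σ√T = 0.35 × 1.0000 = 0.3500
d₁ = [ln(380/300) + (0.053 + ½·0.35²)·1] / (σ√T) = (0.2364 + 0.1142) / 0.3500 = 1.0018 which rounds to 1.00
d₂ = 1.0018 − 0.3500 = 0.6518 which rounds to 0.65
Pr(exercise) under Q = N(−d₂) = N(-0.65) = 0.2578

0.2578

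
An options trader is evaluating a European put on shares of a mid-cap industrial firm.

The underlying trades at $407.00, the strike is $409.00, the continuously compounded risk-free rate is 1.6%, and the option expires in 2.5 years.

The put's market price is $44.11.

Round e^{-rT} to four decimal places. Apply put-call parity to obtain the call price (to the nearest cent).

$58.14

e^(−rT) = e^(−0.016·2.5) = 0.9608
Put-call parity: C − P = S − K·e^(−rT) = 407 − 409·0.9608 = 407 − 392.9672 = 14.0328
C = P + (C − P) = 44.11 + (14.0328) = 58.1428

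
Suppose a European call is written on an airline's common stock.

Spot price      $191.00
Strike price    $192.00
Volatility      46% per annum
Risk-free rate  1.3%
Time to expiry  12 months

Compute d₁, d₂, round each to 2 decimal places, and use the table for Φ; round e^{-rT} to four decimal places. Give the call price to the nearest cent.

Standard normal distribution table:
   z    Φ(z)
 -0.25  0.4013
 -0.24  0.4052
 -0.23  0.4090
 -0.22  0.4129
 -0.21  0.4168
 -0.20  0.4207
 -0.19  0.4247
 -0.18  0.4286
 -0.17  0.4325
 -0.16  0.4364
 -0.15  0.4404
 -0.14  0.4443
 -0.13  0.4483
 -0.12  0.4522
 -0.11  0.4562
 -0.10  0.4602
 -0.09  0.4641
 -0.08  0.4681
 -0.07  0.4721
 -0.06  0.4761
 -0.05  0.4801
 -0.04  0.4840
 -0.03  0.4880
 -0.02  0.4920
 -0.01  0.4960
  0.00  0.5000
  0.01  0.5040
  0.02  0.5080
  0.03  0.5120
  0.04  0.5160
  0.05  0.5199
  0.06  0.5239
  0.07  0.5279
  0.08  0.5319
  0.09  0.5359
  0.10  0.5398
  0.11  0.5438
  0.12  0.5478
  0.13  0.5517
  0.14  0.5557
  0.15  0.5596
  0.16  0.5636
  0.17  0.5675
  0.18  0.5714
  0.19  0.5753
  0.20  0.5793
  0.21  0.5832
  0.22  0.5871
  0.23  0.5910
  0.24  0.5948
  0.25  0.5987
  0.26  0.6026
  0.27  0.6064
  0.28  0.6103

$35.36

σ√T = 0.46·√1 = 0.4600
ln(S/K) + (r + σ²/2)T = ln(191/192) + (0.013 + 0.46²/2)·1 = -0.0052 + 0.1188 = 0.1136
d₁ = 0.1136 / 0.4600 = 0.2469 ≈ 0.25
d₂ = d₁ − σ√T = 0.2469 − 0.4600 = -0.2131 ≈ -0.21
exp(−rT) = exp(−0.013·1) = 0.9871
N(d₁) = N(0.25) = 0.5987;  N(d₂) = N(-0.21) = 0.4168
C = 191·0.5987 − 192·0.9871·0.4168 = 114.3517 − 78.9933 = 35.3584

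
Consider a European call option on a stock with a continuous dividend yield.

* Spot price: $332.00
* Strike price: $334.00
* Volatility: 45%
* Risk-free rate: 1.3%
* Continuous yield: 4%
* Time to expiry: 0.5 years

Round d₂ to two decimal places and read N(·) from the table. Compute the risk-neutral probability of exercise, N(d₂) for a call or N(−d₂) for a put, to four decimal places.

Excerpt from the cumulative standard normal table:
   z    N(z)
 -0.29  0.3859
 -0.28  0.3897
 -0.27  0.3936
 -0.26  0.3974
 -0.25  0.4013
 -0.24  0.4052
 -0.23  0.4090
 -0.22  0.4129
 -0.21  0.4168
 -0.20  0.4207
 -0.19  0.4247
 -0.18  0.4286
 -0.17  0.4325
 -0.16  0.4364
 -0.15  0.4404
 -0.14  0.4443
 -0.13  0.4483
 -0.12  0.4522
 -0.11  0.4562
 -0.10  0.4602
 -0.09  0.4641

σ√T = 0.45 × 0.7071 = 0.3182
d₁ = [ln(332/334) + (0.013 − 0.04 + ½·0.45²)·0.5] / (σ√T) = (-0.0060 + 0.0371) / 0.3182 = 0.0978 → 0.10
d₂ = 0.0978 − 0.3182 = -0.2204 → -0.22
Risk-neutral Pr[S_T > K] = N(d₂) = N(-0.22) = 0.4129

0.4129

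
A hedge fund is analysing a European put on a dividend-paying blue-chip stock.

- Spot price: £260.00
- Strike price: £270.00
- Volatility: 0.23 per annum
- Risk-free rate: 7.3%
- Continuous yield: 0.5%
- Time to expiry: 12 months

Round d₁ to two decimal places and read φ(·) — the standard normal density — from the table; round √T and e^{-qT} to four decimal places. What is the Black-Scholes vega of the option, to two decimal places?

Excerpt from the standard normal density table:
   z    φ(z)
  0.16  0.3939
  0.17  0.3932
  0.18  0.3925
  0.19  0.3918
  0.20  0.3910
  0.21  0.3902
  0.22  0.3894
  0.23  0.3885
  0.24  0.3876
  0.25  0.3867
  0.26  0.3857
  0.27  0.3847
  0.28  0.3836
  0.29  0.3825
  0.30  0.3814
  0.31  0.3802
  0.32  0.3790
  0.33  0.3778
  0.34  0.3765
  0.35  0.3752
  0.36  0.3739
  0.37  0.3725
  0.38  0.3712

σ√T = 0.23 × 1.0000 = 0.2300
d₁ = [ln(260/270) + (0.073 − 0.005 + ½·0.23²)·1] / (σ√T) = (-0.0377 + 0.0944) / 0.2300 = 0.2466 → 0.25
√T = √1 = 1.0000
φ(d₁) = φ(0.25) = 0.3867
e^(−qT) = e^(−0.005·1) = 0.9950
vega = S·e^(−qT)·φ(d₁)·√T = 260·0.9950·0.3867·1.0000 = 100.0393

100.04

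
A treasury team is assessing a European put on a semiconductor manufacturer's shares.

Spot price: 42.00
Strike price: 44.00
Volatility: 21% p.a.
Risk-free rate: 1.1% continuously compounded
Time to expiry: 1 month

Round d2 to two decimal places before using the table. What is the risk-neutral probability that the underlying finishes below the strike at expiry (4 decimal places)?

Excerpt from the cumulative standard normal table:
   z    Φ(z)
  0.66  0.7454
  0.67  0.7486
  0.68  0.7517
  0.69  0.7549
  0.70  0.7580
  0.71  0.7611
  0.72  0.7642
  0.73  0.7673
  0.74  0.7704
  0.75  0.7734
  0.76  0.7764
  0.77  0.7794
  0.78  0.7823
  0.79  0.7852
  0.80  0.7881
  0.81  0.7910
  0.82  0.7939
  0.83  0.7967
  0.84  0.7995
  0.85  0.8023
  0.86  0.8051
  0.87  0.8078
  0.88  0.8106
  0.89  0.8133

σ√T = 0.21·√0.08333 = 0.0606
ln(S/K) + (r + σ²/2)T = ln(42/44) + (0.011 + 0.21²/2)·0.08333 = -0.0465 + 0.0028 = -0.0438
d₁ = -0.0438 / 0.0606 = -0.7219 which rounds to -0.72
d₂ = d₁ − σ√T = -0.7219 − 0.0606 = -0.7826 which rounds to -0.78
Pr(exercise) under Q = N(−d₂) = N(0.78) = 0.7823

0.7823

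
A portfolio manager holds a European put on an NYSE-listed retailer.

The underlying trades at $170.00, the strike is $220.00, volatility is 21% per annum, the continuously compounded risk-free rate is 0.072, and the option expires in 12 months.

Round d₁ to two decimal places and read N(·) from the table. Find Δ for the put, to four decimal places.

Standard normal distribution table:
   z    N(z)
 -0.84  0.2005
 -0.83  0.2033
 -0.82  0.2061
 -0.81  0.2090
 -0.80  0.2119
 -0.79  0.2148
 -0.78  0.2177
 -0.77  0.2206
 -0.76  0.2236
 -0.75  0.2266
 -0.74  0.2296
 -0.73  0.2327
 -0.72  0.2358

T = 1;  σ√T = 0.2100
d₁ = [ln(170/220) + (0.072 + 0.21²/2)·1] / 0.2100 = [-0.2578 + 0.0940] / 0.2100 = -0.7799 ⇒ -0.78
N(d₁) = N(-0.78) = 0.2177
Δ_put = N(d₁) − 1 = 0.2177 − 1 = -0.7823

-0.7823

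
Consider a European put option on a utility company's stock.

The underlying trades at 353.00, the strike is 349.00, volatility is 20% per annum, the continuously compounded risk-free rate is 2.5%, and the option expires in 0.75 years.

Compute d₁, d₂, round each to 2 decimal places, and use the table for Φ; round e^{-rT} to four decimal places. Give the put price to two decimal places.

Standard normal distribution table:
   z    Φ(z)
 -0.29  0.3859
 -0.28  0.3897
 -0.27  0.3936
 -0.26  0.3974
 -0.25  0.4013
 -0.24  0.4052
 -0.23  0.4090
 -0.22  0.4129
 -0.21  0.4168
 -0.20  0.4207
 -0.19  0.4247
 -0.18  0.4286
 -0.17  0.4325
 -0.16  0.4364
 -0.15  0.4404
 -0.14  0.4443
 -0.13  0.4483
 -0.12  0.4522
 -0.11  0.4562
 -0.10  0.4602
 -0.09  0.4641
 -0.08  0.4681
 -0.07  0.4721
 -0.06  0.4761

18.68

σ√T = 0.2·√0.75 = 0.1732
ln(S/K) + (r + σ²/2)T = ln(353/349) + (0.025 + 0.2²/2)·0.75 = 0.0114 + 0.0338 = 0.0451
d₁ = 0.0451 / 0.1732 = 0.2607 ⇒ 0.26
d₂ = d₁ − σ√T = 0.2607 − 0.1732 = 0.0874 ⇒ 0.09
e^(−rT) = e^(−0.025·0.75) = 0.9814
P = 349·0.9814·N(-0.09) − 353·N(-0.26) = 349·0.9814·0.4641 − 353·0.3974 = 158.9582 − 140.2822 = 18.6760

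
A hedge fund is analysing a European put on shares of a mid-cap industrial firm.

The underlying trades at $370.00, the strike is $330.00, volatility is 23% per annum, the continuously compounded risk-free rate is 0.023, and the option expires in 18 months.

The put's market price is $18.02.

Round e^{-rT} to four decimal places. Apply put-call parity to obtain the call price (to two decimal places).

$69.21

e^(−rT) = e^(−0.023·1.5) = 0.9661
Put-call parity: C − P = S − K·e^(−rT) = 370 − 330·0.9661 = 370 − 318.8130 = 51.1870
C = P + (C − P) = 18.02 + (51.1870) = 69.2070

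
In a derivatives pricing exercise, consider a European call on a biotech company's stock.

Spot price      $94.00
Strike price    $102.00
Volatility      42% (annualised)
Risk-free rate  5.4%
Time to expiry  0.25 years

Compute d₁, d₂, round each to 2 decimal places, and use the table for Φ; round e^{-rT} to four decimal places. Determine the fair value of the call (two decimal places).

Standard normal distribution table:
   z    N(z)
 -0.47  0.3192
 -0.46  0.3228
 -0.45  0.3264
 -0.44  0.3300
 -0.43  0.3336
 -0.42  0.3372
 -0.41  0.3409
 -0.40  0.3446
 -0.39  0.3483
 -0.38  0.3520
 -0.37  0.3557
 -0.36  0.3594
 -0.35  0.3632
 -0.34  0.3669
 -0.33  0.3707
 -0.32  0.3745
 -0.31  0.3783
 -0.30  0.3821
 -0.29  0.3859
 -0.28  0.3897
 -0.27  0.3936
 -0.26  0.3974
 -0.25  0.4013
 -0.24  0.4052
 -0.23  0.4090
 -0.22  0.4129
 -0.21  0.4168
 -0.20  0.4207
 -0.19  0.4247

$5.24

σ√T = 0.42·√0.25 = 0.2100
ln(S/K) + (r + σ²/2)T = ln(94/102) + (0.054 + 0.42²/2)·0.25 = -0.0817 + 0.0355 = -0.0461
d₁ = -0.0461 / 0.2100 = -0.2197 ⇒ -0.22
d₂ = d₁ − σ√T = -0.2197 − 0.2100 = -0.4297 ⇒ -0.43
e^(−rT) = e^(−0.054·0.25) = 0.9866
C = 94·N(-0.22) − 102·0.9866·N(-0.43) = 94·0.4129 − 102·0.9866·0.3336 = 38.8126 − 33.5712 = 5.2414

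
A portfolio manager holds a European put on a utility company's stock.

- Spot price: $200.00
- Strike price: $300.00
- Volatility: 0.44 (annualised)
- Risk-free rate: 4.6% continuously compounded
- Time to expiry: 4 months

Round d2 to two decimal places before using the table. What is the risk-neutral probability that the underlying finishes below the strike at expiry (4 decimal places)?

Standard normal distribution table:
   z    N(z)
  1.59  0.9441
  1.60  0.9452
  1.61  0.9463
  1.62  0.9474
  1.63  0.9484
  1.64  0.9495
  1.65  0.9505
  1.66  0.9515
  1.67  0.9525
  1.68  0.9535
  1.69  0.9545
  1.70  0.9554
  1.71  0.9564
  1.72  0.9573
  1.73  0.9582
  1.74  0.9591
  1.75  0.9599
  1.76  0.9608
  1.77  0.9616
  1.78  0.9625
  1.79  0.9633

0.9515

σ√T = 0.44 × 0.5774 = 0.2540
d₁ = [ln(200/300) + (0.046 + 0.44²/2)·0.3333] / 0.2540 = [-0.4055 + 0.0476] / 0.2540 = -1.4087 ⇒ -1.41
d₂ = d₁ − σ√T = -1.4087 − 0.2540 = -1.6628 ⇒ -1.66
Pr(exercise) under Q = N(−d₂) = N(1.66) = 0.9515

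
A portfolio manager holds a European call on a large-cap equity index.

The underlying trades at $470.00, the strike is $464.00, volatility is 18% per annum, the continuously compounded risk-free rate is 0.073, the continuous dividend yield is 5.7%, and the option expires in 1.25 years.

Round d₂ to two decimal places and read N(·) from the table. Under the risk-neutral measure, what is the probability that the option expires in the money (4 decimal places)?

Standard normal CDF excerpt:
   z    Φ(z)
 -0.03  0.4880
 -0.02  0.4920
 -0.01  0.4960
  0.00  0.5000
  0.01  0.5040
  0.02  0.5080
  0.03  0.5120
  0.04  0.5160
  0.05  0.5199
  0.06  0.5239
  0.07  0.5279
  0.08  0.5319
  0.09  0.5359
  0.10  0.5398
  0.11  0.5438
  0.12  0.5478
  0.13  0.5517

0.5239

σ√T = 0.18·√1.25 = 0.2012
d₁ = [ln(470/464) + (0.073 − 0.057 + 0.18²/2)·1.25] / 0.2012 = [0.0128 + 0.0402] / 0.2012 = 0.2638 ≈ 0.26
d₂ = d₁ − σ√T = 0.2638 − 0.2012 = 0.0626 ≈ 0.06
Risk-neutral Pr[S_T > K] = N(d₂) = N(0.06) = 0.5239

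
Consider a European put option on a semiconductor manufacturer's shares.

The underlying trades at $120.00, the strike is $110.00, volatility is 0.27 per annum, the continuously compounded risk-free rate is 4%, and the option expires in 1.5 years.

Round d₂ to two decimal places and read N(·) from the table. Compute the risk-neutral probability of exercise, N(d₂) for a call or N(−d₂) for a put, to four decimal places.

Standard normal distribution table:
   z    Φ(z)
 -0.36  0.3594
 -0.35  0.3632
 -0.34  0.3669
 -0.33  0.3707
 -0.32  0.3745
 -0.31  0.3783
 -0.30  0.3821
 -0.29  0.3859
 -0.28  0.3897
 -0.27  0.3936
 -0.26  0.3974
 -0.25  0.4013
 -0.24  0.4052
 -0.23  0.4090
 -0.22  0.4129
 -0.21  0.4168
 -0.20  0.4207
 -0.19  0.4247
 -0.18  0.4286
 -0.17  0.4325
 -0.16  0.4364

σ√T = 0.27·√1.5 = 0.3307
d₁ = [ln(120/110) + (0.04 + 0.27²/2)·1.5] / 0.3307 = [0.0870 + 0.1147] / 0.3307 = 0.6099 ≈ 0.61
d₂ = d₁ − σ√T = 0.6099 − 0.3307 = 0.2792 ≈ 0.28
Pr(exercise) under Q = N(−d₂) = N(-0.28) = 0.3897

0.3897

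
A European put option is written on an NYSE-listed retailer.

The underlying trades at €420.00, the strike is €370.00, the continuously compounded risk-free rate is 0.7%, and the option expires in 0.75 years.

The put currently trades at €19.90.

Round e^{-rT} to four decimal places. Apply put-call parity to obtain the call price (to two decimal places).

€71.82

exp(−rT) = exp(−0.007·0.75) = 0.9948
Put-call parity: C − P = S − K·e^(−rT) = 420 − 370·0.9948 = 420 − 368.0760 = 51.9240
C = P + (C − P) = 19.90 + (51.9240) = 71.8240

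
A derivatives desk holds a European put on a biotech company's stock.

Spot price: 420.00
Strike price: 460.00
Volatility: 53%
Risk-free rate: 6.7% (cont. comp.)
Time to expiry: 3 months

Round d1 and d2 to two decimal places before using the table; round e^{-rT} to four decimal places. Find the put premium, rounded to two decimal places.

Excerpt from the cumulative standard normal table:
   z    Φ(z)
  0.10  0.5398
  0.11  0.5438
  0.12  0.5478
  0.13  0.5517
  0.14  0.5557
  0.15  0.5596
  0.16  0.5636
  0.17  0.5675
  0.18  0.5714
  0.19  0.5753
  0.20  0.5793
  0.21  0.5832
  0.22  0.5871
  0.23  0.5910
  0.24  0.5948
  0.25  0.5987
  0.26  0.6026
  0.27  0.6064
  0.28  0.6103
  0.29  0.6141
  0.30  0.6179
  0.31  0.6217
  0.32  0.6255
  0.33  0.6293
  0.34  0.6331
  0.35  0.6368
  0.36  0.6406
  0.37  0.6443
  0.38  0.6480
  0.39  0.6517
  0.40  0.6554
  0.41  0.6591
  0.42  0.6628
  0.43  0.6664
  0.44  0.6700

63.12

σ√T = 0.53·√0.25 = 0.2650
d₁ = [ln(420/460) + (0.067 + ½·0.53²)·0.25] / (σ√T) = (-0.0910 + 0.0519) / 0.2650 = -0.1476 which rounds to -0.15
d₂ = -0.1476 − 0.2650 = -0.4126 which rounds to -0.41
e^(−rT) = e^(−0.067·0.25) = 0.9834
N(−d₂) = N(0.41) = 0.6591;  N(−d₁) = N(0.15) = 0.5596
P = 460·0.9834·0.6591 − 420·0.5596 = 298.1531 − 235.0320 = 63.1211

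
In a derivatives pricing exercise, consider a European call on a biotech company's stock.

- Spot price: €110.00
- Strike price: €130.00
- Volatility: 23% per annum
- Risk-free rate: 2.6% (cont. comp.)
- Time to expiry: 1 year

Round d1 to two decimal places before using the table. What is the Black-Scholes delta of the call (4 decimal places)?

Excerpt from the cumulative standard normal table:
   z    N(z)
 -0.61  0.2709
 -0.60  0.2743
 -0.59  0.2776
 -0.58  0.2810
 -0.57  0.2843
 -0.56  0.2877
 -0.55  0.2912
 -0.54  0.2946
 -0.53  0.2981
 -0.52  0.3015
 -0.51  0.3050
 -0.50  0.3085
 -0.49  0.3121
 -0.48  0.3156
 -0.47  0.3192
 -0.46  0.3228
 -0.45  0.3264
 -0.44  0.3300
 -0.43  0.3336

0.3085

σ√T = 0.23·√1 = 0.2300
d₁ = [ln(110/130) + (0.026 + 0.23²/2)·1] / 0.2300 = [-0.1671 + 0.0524] / 0.2300 = -0.4983 ≈ -0.50
N(d₁) = N(-0.50) = 0.3085
Δ_call = N(d₁) = 0.3085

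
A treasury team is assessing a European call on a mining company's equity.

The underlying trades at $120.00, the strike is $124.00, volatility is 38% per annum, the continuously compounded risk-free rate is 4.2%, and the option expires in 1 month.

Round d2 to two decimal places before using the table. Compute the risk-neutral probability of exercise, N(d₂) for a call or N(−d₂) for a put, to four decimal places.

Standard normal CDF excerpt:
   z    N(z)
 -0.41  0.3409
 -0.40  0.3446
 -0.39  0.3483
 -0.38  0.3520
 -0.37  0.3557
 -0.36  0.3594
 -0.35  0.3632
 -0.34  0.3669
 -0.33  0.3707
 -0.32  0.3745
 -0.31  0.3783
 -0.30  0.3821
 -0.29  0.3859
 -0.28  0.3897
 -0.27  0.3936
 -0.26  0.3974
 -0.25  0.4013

T = 0.08333;  σ√T = 0.1097
d₁ = [ln(120/124) + (0.042 + 0.38²/2)·0.08333] / 0.1097 = [-0.0328 + 0.0095] / 0.1097 = -0.2122 → -0.21
d₂ = d₁ − σ√T = -0.2122 − 0.1097 = -0.3219 → -0.32
Risk-neutral Pr[S_T > K] = N(d₂) = N(-0.32) = 0.3745

0.3745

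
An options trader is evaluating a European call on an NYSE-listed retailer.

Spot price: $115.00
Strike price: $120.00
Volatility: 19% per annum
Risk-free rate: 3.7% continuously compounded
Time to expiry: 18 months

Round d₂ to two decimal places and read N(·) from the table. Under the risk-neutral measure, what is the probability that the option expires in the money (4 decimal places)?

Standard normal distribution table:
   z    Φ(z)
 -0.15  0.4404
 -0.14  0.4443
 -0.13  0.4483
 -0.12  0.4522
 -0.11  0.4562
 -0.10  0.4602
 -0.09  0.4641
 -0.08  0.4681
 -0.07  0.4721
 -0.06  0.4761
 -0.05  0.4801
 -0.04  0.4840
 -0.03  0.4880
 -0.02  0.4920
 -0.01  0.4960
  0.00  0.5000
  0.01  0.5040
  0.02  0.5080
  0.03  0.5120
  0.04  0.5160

σ√T = 0.19 × 1.2247 = 0.2327
d₁ = [ln(115/120) + (0.037 + 0.19²/2)·1.5] / 0.2327 = [-0.0426 + 0.0826] / 0.2327 = 0.1720 → 0.17
d₂ = d₁ − σ√T = 0.1720 − 0.2327 = -0.0607 → -0.06
Pr(exercise) under Q = N(d₂) = 0.4761

0.4761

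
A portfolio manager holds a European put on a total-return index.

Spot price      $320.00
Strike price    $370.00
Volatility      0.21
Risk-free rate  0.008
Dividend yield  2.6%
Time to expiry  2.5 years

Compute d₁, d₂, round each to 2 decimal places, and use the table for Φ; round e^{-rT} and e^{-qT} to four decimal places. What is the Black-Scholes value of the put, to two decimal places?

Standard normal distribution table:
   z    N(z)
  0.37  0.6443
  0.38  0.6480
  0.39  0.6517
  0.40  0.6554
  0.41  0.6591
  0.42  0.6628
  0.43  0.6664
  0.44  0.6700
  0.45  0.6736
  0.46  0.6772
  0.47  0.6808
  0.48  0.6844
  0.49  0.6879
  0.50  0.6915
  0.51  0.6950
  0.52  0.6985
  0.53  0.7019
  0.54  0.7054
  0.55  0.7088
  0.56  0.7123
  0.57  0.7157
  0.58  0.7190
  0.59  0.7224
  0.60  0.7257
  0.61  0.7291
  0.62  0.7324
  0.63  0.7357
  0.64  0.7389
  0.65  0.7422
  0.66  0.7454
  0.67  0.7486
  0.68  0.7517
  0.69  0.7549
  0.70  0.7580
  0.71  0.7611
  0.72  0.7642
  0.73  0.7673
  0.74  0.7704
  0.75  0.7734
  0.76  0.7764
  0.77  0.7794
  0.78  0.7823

$81.76

T = 2.5;  σ√T = 0.3320
d₁ = [ln(320/370) + (0.008 − 0.026 + ½·0.21²)·2.5] / (σ√T) = (-0.1452 + 0.0101) / 0.3320 = -0.4068 ⇒ -0.41
d₂ = -0.4068 − 0.3320 = -0.7388 ⇒ -0.74
exp(−qT) = exp(−0.026·2.5) = 0.9371;  exp(−rT) = exp(−0.008·2.5) = 0.9802
N(−d₂) = N(0.74) = 0.7704;  N(−d₁) = N(0.41) = 0.6591
P = 370·0.9802·0.7704 − 320·0.9371·0.6591 = 279.4040 − 197.6456 = 81.7584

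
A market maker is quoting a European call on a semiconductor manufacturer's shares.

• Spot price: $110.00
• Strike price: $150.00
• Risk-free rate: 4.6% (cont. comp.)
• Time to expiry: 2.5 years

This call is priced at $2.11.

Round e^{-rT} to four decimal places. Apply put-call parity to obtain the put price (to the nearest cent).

$25.82

exp(−rT) = exp(−0.046·2.5) = 0.8914
Put-call parity: C − P = S − K·e^(−rT) = 110 − 150·0.8914 = 110 − 133.7100 = -23.7100
P = C − (C − P) = 2.11 − (-23.7100) = 25.8200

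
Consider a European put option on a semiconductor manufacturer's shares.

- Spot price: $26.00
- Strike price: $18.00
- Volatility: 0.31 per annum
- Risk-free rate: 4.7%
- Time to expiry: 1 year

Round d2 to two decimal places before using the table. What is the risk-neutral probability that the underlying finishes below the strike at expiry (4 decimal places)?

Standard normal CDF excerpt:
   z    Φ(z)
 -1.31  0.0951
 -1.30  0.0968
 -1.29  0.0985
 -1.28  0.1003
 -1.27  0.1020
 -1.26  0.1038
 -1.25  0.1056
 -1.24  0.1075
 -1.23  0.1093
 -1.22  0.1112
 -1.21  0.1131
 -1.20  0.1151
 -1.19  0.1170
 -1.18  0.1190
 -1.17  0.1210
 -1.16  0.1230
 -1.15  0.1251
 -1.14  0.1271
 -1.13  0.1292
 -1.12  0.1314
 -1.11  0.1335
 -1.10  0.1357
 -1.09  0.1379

0.1190

σ√T = 0.31 × 1.0000 = 0.3100
ln(S/K) + (r + σ²/2)T = ln(26/18) + (0.047 + 0.31²/2)·1 = 0.3677 + 0.0950 = 0.4628
d₁ = 0.4628 / 0.3100 = 1.4928 → 1.49
d₂ = d₁ − σ√T = 1.4928 − 0.3100 = 1.1828 → 1.18
Pr(exercise) under Q = N(−d₂) = N(-1.18) = 0.1190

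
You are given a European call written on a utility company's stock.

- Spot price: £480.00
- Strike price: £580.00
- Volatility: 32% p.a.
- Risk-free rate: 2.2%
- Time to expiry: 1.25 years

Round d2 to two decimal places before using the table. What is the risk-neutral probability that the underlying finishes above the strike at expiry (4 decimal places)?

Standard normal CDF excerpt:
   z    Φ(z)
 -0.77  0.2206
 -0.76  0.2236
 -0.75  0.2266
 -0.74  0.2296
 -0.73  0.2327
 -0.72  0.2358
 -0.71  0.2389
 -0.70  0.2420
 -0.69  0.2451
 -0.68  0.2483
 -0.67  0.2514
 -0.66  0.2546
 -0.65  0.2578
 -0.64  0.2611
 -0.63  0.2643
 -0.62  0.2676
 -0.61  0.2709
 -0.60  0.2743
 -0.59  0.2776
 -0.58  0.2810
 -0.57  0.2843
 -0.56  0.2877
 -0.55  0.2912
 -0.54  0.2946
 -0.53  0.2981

σ√T = 0.32·√1.25 = 0.3578
ln(S/K) + (r + σ²/2)T = ln(480/580) + (0.022 + 0.32²/2)·1.25 = -0.1892 + 0.0915 = -0.0977
d₁ = -0.0977 / 0.3578 = -0.2732 ⇒ -0.27
d₂ = d₁ − σ√T = -0.2732 − 0.3578 = -0.6310 ⇒ -0.63
Risk-neutral Pr[S_T > K] = N(d₂) = N(-0.63) = 0.2643

0.2643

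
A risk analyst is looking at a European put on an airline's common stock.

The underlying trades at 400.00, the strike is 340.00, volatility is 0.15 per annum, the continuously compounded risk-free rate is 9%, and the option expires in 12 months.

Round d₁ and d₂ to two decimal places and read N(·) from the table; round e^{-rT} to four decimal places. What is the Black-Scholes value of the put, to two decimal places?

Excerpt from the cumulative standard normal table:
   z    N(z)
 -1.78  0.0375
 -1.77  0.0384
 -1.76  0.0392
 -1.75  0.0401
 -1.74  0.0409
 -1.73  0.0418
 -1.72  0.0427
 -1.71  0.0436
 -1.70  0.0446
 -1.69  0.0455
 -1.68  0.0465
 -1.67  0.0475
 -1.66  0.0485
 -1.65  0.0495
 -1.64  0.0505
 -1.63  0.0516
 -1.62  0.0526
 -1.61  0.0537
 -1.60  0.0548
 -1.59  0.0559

1.01

T = 1;  σ√T = 0.1500
d₁ = [ln(400/340) + (0.09 + ½·0.15²)·1] / (σ√T) = (0.1625 + 0.1012) / 0.1500 = 1.7585 → 1.76
d₂ = 1.7585 − 0.1500 = 1.6085 → 1.61
exp(−rT) = exp(−0.09·1) = 0.9139
N(−d₂) = N(-1.61) = 0.0537;  N(−d₁) = N(-1.76) = 0.0392
P = 340·0.9139·0.0537 − 400·0.0392 = 16.6860 − 15.6800 = 1.0060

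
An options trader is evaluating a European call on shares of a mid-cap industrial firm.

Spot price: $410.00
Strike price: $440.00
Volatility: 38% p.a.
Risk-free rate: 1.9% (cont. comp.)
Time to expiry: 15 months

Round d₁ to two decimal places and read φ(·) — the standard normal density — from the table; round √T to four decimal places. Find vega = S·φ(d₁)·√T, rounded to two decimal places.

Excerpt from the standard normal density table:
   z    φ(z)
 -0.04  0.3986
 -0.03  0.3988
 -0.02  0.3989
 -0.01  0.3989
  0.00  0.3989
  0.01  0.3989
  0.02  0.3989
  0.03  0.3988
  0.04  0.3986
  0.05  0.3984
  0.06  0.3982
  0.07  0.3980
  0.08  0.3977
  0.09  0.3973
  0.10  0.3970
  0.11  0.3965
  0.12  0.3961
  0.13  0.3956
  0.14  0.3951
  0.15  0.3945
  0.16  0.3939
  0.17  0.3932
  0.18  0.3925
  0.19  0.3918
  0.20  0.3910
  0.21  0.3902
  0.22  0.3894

181.98

T = 1.25;  σ√T = 0.4249
d₁ = [ln(410/440) + (0.019 + ½·0.38²)·1.25] / (σ√T) = (-0.0706 + 0.1140) / 0.4249 = 0.1021 which rounds to 0.10
√T = √1.25 = 1.1180
φ(d₁) = φ(0.10) = 0.3970
vega = S·φ(d₁)·√T = 410·0.3970·1.1180 = 181.9769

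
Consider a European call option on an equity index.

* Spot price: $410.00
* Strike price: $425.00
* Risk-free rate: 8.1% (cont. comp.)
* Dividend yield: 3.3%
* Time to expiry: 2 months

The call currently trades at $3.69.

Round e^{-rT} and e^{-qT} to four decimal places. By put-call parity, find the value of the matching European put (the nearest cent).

$15.25

exp(−qT) = exp(−0.033·0.1667) = 0.9945;  exp(−rT) = exp(−0.081·0.1667) = 0.9866
Put-call parity: C − P = S·e^(−qT) − K·e^(−rT) = 410·0.9945 − 425·0.9866 = 407.7450 − 419.3050 = -11.5600
P = C − (C − P) = 3.69 − (-11.5600) = 15.2500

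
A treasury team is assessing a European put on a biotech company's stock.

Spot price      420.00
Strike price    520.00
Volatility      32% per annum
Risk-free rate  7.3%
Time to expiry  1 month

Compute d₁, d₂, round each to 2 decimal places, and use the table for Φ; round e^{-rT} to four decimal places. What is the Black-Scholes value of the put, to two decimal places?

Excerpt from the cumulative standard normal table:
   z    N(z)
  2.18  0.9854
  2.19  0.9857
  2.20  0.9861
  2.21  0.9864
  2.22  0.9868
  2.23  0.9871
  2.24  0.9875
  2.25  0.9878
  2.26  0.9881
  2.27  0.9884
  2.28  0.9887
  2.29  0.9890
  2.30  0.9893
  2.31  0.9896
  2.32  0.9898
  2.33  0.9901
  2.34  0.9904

σ√T = 0.32 × 0.2887 = 0.0924
d₁ = [ln(420/520) + (0.073 + 0.32²/2)·0.08333] / 0.0924 = [-0.2136 + 0.0103] / 0.0924 = -2.2000 → -2.20
d₂ = d₁ − σ√T = -2.2000 − 0.0924 = -2.2923 → -2.29
e^(−rT) = e^(−0.073·0.08333) = 0.9939
N(−d₂) = N(2.29) = 0.9890;  N(−d₁) = N(2.20) = 0.9861
P = 520·0.9939·0.9890 − 420·0.9861 = 511.1429 − 414.1620 = 96.9809

96.98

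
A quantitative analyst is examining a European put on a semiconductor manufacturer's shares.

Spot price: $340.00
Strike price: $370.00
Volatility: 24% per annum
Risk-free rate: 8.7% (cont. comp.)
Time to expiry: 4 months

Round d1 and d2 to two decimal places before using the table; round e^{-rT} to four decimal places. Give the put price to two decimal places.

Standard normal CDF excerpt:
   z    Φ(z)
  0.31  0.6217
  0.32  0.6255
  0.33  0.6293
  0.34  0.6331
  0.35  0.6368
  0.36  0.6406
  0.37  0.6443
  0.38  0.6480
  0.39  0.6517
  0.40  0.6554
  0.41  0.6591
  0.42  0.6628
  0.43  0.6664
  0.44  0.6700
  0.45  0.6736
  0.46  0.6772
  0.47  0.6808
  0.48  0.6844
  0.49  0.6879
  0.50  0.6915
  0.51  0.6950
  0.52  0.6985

$30.73

σ√T = 0.24·√0.3333 = 0.1386
d₁ = [ln(340/370) + (0.087 + 0.24²/2)·0.3333] / 0.1386 = [-0.0846 + 0.0386] / 0.1386 = -0.3317 → -0.33
d₂ = d₁ − σ√T = -0.3317 − 0.1386 = -0.4702 → -0.47
exp(−rT) = exp(−0.087·0.3333) = 0.9714
N(−d₂) = N(0.47) = 0.6808;  N(−d₁) = N(0.33) = 0.6293
P = 370·0.9714·0.6808 − 340·0.6293 = 244.6918 − 213.9620 = 30.7298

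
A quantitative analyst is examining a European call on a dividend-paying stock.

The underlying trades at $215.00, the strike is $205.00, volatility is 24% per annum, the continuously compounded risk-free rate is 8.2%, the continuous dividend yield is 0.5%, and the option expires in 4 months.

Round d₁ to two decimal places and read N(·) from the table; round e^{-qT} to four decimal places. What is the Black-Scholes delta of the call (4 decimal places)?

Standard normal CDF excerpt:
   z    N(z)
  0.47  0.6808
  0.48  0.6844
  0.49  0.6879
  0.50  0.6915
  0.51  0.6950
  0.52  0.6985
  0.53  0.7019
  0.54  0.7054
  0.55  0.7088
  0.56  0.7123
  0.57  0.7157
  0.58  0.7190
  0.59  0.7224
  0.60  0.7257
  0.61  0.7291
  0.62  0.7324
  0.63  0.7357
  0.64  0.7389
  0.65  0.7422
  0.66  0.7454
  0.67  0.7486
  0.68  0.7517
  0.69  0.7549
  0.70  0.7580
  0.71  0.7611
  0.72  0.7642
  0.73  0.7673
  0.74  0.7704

σ√T = 0.24 × 0.5774 = 0.1386
d₁ = [ln(215/205) + (0.082 − 0.005 + 0.24²/2)·0.3333] / 0.1386 = [0.0476 + 0.0353] / 0.1386 = 0.5982 ≈ 0.60
N(d₁) = N(0.60) = 0.7257
Δ_call = exp(−qT)·N(d₁) = 0.9983·0.7257 = 0.7245

0.7245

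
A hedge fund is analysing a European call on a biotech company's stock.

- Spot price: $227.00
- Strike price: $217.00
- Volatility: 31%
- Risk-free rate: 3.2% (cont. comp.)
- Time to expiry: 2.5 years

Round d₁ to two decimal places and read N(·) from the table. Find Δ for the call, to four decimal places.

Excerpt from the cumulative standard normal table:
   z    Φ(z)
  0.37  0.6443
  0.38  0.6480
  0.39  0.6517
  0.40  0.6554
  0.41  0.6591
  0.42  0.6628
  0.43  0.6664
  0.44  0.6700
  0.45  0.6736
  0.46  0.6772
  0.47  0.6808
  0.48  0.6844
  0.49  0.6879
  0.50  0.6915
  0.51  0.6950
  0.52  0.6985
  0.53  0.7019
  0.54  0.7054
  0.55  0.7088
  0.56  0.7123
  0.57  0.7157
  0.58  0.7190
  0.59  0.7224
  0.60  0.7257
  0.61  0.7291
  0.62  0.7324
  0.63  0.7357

σ√T = 0.31·√2.5 = 0.4902
d₁ = [ln(227/217) + (0.032 + 0.31²/2)·2.5] / 0.4902 = [0.0451 + 0.2001] / 0.4902 = 0.5002 ⇒ 0.50
N(d₁) = N(0.50) = 0.6915
Δ_call = N(d₁) = 0.6915

0.6915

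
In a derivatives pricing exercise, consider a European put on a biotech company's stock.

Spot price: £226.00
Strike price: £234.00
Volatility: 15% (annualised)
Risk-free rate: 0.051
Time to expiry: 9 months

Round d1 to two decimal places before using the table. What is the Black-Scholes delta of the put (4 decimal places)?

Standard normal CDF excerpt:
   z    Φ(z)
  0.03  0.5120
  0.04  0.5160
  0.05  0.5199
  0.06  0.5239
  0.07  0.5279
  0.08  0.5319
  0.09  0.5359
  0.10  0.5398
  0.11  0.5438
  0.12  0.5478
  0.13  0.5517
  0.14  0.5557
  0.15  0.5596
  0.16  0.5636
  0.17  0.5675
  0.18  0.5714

-0.4641

σ√T = 0.15·√0.75 = 0.1299
d₁ = [ln(226/234) + (0.051 + 0.15²/2)·0.75] / 0.1299 = [-0.0348 + 0.0467] / 0.1299 = 0.0916 ⇒ 0.09
N(d₁) = N(0.09) = 0.5359
Δ_put = N(d₁) − 1 = 0.5359 − 1 = -0.4641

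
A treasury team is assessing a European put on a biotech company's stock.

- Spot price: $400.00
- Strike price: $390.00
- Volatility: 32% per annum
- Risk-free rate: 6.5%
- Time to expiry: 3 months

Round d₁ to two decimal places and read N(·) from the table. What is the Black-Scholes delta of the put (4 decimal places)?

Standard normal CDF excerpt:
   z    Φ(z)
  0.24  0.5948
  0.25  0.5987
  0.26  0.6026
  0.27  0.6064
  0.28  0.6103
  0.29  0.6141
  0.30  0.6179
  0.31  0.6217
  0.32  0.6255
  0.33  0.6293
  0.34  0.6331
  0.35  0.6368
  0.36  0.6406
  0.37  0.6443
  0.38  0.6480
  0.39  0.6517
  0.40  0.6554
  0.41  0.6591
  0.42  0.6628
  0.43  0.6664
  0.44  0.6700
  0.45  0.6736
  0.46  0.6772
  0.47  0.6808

σ√T = 0.32 × 0.5000 = 0.1600
ln(S/K) + (r + σ²/2)T = ln(400/390) + (0.065 + 0.32²/2)·0.25 = 0.0253 + 0.0290 = 0.0544
d₁ = 0.0544 / 0.1600 = 0.3398 ≈ 0.34
N(d₁) = N(0.34) = 0.6331
Δ_put = N(d₁) − 1 = 0.6331 − 1 = -0.3669

-0.3669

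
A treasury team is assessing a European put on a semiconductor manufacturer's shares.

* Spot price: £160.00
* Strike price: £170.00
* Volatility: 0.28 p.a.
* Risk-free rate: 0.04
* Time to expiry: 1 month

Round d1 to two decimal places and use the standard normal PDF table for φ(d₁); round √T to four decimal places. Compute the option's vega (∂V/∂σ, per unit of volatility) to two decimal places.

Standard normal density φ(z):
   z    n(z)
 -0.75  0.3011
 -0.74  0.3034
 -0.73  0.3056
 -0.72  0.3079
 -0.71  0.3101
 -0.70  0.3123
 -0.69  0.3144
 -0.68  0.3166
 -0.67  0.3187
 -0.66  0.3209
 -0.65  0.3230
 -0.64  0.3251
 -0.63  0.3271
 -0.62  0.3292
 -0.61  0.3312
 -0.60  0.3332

σ√T = 0.28·√0.08333 = 0.0808
d₁ = [ln(160/170) + (0.04 + 0.28²/2)·0.08333] / 0.0808 = [-0.0606 + 0.0066] / 0.0808 = -0.6684 ⇒ -0.67
√T = √0.08333 = 0.2887
φ(d₁) = φ(-0.67) = 0.3187
vega = S·φ(d₁)·√T = 160·0.3187·0.2887 = 14.7214

14.72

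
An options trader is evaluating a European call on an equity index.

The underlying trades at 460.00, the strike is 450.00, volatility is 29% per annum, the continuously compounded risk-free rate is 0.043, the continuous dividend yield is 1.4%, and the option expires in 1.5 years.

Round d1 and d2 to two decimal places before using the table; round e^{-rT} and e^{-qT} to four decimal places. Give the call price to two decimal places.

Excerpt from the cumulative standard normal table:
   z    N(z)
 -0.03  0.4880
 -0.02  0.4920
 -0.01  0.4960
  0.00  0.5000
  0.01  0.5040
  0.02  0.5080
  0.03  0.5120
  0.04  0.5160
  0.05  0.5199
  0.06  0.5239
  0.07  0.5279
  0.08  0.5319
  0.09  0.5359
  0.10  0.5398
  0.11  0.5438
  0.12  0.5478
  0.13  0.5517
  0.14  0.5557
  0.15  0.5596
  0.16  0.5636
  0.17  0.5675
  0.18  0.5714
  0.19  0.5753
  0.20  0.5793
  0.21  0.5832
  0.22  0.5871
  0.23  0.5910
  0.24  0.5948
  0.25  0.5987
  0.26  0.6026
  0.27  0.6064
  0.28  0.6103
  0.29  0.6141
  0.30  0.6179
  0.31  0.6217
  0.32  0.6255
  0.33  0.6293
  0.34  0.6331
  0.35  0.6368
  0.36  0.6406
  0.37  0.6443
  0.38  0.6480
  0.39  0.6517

σ√T = 0.29·√1.5 = 0.3552
ln(S/K) + (r − q + σ²/2)T = ln(460/450) + (0.043 − 0.014 + 0.29²/2)·1.5 = 0.0220 + 0.1066 = 0.1286
d₁ = 0.1286 / 0.3552 = 0.3619 ⇒ 0.36
d₂ = d₁ − σ√T = 0.3619 − 0.3552 = 0.0068 ⇒ 0.01
e^(−qT) = e^(−0.014·1.5) = 0.9792;  e^(−rT) = e^(−0.043·1.5) = 0.9375
N(d₁) = N(0.36) = 0.6406;  N(d₂) = N(0.01) = 0.5040
C = 460·0.9792·0.6406 − 450·0.9375·0.5040 = 288.5467 − 212.6250 = 75.9217

75.92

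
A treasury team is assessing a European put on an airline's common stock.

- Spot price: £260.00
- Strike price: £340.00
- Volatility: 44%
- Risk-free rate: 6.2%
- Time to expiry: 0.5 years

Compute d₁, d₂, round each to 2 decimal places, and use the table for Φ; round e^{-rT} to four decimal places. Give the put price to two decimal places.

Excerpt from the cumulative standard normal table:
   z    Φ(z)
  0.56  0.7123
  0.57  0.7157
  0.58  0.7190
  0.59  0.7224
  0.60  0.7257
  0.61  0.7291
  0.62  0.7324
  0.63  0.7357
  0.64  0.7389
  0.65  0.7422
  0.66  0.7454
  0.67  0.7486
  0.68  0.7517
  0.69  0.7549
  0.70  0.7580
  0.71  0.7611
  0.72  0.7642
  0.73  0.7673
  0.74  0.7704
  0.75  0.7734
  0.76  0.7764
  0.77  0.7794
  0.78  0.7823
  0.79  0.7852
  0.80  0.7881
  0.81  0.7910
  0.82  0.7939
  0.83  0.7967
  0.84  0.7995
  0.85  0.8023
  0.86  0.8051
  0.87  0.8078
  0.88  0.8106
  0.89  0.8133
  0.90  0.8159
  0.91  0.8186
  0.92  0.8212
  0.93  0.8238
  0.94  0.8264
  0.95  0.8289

T = 0.5;  σ√T = 0.3111
d₁ = [ln(260/340) + (0.062 + ½·0.44²)·0.5] / (σ√T) = (-0.2683 + 0.0794) / 0.3111 = -0.6070 ≈ -0.61
d₂ = -0.6070 − 0.3111 = -0.9182 ≈ -0.92
e^(−rT) = e^(−0.062·0.5) = 0.9695
P = 340·0.9695·N(0.92) − 260·N(0.61) = 340·0.9695·0.8212 − 260·0.7291 = 270.6922 − 189.5660 = 81.1262

£81.13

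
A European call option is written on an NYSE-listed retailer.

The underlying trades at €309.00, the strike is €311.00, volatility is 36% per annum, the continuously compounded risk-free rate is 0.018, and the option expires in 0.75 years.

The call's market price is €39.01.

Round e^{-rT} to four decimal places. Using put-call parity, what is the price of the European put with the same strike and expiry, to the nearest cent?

e^(−rT) = e^(−0.018·0.75) = 0.9866
Put-call parity: C − P = S − K·e^(−rT) = 309 − 311·0.9866 = 309 − 306.8326 = 2.1674
P = C − (C − P) = 39.01 − (2.1674) = 36.8426

€36.84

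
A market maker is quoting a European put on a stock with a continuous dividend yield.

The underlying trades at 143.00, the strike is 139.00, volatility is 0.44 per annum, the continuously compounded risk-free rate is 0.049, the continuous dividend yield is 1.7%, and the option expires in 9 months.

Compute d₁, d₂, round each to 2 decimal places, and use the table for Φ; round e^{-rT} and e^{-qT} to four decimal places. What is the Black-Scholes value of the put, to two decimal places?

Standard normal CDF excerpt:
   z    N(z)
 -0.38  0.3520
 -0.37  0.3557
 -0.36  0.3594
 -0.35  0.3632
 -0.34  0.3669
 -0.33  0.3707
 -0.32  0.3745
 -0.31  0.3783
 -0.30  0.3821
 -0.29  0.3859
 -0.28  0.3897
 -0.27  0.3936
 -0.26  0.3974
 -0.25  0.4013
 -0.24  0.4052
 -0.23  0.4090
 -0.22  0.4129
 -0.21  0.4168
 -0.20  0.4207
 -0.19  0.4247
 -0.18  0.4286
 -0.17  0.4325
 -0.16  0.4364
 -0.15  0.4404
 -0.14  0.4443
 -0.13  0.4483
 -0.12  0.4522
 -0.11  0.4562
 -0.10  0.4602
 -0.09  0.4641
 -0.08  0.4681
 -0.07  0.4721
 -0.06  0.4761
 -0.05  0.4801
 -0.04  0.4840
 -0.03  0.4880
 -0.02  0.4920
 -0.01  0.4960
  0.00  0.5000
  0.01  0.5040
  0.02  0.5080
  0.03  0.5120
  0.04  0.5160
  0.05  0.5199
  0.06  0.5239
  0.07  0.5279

σ√T = 0.44·√0.75 = 0.3811
d₁ = [ln(143/139) + (0.049 − 0.017 + 0.44²/2)·0.75] / 0.3811 = [0.0284 + 0.0966] / 0.3811 = 0.3280 ≈ 0.33
d₂ = d₁ − σ√T = 0.3280 − 0.3811 = -0.0531 ≈ -0.05
e^(−qT) = e^(−0.017·0.75) = 0.9873;  e^(−rT) = e^(−0.049·0.75) = 0.9639
N(−d₂) = N(0.05) = 0.5199;  N(−d₁) = N(-0.33) = 0.3707
P = 139·0.9639·0.5199 − 143·0.9873·0.3707 = 69.6573 − 52.3369 = 17.3204

17.32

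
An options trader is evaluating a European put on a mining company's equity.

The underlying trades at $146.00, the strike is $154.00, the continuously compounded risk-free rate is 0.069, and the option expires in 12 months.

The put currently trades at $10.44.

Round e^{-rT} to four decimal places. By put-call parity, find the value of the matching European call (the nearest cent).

$12.71

exp(−rT) = exp(−0.069·1) = 0.9333
Put-call parity: C − P = S − K·e^(−rT) = 146 − 154·0.9333 = 146 − 143.7282 = 2.2718
C = P + (C − P) = 10.44 + (2.2718) = 12.7118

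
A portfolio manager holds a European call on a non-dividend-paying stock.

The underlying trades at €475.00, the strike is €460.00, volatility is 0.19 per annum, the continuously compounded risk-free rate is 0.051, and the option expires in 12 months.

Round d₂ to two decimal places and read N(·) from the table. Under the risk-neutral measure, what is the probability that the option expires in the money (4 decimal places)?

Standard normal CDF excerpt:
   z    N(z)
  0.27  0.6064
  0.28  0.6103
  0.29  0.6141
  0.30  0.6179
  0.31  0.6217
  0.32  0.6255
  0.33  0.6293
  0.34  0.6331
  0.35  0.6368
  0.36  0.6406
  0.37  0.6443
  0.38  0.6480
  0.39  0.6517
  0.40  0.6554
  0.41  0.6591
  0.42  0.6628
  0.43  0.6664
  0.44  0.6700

0.6331

σ√T = 0.19 × 1.0000 = 0.1900
d₁ = [ln(475/460) + (0.051 + 0.19²/2)·1] / 0.1900 = [0.0321 + 0.0691] / 0.1900 = 0.5323 which rounds to 0.53
d₂ = d₁ − σ√T = 0.5323 − 0.1900 = 0.3423 which rounds to 0.34
Risk-neutral Pr[S_T > K] = N(d₂) = N(0.34) = 0.6331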